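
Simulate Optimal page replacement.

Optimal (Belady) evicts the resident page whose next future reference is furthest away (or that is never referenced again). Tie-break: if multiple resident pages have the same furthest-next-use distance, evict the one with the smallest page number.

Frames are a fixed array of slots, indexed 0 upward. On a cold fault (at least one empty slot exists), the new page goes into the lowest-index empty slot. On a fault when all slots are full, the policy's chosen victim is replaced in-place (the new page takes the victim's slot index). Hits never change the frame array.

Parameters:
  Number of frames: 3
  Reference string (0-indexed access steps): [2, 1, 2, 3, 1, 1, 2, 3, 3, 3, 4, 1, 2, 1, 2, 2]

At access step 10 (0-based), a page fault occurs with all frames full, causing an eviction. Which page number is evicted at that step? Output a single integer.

Answer: 3

Derivation:
Step 0: ref 2 -> FAULT, frames=[2,-,-]
Step 1: ref 1 -> FAULT, frames=[2,1,-]
Step 2: ref 2 -> HIT, frames=[2,1,-]
Step 3: ref 3 -> FAULT, frames=[2,1,3]
Step 4: ref 1 -> HIT, frames=[2,1,3]
Step 5: ref 1 -> HIT, frames=[2,1,3]
Step 6: ref 2 -> HIT, frames=[2,1,3]
Step 7: ref 3 -> HIT, frames=[2,1,3]
Step 8: ref 3 -> HIT, frames=[2,1,3]
Step 9: ref 3 -> HIT, frames=[2,1,3]
Step 10: ref 4 -> FAULT, evict 3, frames=[2,1,4]
At step 10: evicted page 3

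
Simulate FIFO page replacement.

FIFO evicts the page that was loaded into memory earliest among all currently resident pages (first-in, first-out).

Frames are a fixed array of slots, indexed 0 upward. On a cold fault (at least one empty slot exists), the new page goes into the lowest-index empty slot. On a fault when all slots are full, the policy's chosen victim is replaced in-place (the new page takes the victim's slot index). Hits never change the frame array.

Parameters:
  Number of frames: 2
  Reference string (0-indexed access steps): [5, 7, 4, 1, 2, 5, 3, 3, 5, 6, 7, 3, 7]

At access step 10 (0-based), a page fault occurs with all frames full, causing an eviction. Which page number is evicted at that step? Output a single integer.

Step 0: ref 5 -> FAULT, frames=[5,-]
Step 1: ref 7 -> FAULT, frames=[5,7]
Step 2: ref 4 -> FAULT, evict 5, frames=[4,7]
Step 3: ref 1 -> FAULT, evict 7, frames=[4,1]
Step 4: ref 2 -> FAULT, evict 4, frames=[2,1]
Step 5: ref 5 -> FAULT, evict 1, frames=[2,5]
Step 6: ref 3 -> FAULT, evict 2, frames=[3,5]
Step 7: ref 3 -> HIT, frames=[3,5]
Step 8: ref 5 -> HIT, frames=[3,5]
Step 9: ref 6 -> FAULT, evict 5, frames=[3,6]
Step 10: ref 7 -> FAULT, evict 3, frames=[7,6]
At step 10: evicted page 3

Answer: 3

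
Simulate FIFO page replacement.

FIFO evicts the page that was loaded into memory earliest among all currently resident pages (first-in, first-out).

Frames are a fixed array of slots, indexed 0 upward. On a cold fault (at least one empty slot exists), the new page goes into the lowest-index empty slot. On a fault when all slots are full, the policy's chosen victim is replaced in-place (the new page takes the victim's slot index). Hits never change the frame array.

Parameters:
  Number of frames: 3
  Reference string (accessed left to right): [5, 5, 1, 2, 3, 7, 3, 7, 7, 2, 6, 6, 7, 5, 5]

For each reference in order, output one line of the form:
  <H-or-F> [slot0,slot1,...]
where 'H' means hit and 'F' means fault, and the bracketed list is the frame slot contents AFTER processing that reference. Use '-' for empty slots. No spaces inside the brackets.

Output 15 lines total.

F [5,-,-]
H [5,-,-]
F [5,1,-]
F [5,1,2]
F [3,1,2]
F [3,7,2]
H [3,7,2]
H [3,7,2]
H [3,7,2]
H [3,7,2]
F [3,7,6]
H [3,7,6]
H [3,7,6]
F [5,7,6]
H [5,7,6]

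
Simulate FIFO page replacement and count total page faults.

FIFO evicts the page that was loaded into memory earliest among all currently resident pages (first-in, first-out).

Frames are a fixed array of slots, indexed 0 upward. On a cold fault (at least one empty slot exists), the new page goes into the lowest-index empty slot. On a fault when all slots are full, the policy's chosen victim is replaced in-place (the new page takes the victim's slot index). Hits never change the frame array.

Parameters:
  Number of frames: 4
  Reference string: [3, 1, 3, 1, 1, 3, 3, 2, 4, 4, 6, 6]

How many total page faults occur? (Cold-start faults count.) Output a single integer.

Answer: 5

Derivation:
Step 0: ref 3 → FAULT, frames=[3,-,-,-]
Step 1: ref 1 → FAULT, frames=[3,1,-,-]
Step 2: ref 3 → HIT, frames=[3,1,-,-]
Step 3: ref 1 → HIT, frames=[3,1,-,-]
Step 4: ref 1 → HIT, frames=[3,1,-,-]
Step 5: ref 3 → HIT, frames=[3,1,-,-]
Step 6: ref 3 → HIT, frames=[3,1,-,-]
Step 7: ref 2 → FAULT, frames=[3,1,2,-]
Step 8: ref 4 → FAULT, frames=[3,1,2,4]
Step 9: ref 4 → HIT, frames=[3,1,2,4]
Step 10: ref 6 → FAULT (evict 3), frames=[6,1,2,4]
Step 11: ref 6 → HIT, frames=[6,1,2,4]
Total faults: 5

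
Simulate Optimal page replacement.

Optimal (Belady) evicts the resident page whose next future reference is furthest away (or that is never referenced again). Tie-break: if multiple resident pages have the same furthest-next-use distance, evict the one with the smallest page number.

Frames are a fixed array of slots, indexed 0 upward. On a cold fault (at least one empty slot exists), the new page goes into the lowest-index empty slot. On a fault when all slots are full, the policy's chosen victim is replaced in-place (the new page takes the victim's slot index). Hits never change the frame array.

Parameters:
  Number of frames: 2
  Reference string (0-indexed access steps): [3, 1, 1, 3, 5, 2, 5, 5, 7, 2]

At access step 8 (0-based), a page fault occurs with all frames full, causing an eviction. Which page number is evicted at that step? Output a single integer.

Step 0: ref 3 -> FAULT, frames=[3,-]
Step 1: ref 1 -> FAULT, frames=[3,1]
Step 2: ref 1 -> HIT, frames=[3,1]
Step 3: ref 3 -> HIT, frames=[3,1]
Step 4: ref 5 -> FAULT, evict 1, frames=[3,5]
Step 5: ref 2 -> FAULT, evict 3, frames=[2,5]
Step 6: ref 5 -> HIT, frames=[2,5]
Step 7: ref 5 -> HIT, frames=[2,5]
Step 8: ref 7 -> FAULT, evict 5, frames=[2,7]
At step 8: evicted page 5

Answer: 5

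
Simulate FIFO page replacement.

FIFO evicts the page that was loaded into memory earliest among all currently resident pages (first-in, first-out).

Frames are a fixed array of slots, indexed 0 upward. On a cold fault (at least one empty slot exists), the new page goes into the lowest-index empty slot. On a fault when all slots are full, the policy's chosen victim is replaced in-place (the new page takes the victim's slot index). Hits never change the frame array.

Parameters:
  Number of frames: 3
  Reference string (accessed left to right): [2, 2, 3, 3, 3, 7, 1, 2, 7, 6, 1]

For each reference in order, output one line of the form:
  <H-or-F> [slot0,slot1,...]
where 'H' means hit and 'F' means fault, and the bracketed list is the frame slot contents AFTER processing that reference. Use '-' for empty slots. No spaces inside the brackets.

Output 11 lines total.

F [2,-,-]
H [2,-,-]
F [2,3,-]
H [2,3,-]
H [2,3,-]
F [2,3,7]
F [1,3,7]
F [1,2,7]
H [1,2,7]
F [1,2,6]
H [1,2,6]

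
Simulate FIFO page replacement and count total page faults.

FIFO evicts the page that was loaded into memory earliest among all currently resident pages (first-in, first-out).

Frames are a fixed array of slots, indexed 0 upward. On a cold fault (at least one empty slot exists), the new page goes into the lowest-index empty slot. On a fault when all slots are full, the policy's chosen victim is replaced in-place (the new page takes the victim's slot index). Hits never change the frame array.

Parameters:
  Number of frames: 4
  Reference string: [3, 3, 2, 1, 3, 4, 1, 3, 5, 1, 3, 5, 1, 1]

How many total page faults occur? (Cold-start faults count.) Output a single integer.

Step 0: ref 3 → FAULT, frames=[3,-,-,-]
Step 1: ref 3 → HIT, frames=[3,-,-,-]
Step 2: ref 2 → FAULT, frames=[3,2,-,-]
Step 3: ref 1 → FAULT, frames=[3,2,1,-]
Step 4: ref 3 → HIT, frames=[3,2,1,-]
Step 5: ref 4 → FAULT, frames=[3,2,1,4]
Step 6: ref 1 → HIT, frames=[3,2,1,4]
Step 7: ref 3 → HIT, frames=[3,2,1,4]
Step 8: ref 5 → FAULT (evict 3), frames=[5,2,1,4]
Step 9: ref 1 → HIT, frames=[5,2,1,4]
Step 10: ref 3 → FAULT (evict 2), frames=[5,3,1,4]
Step 11: ref 5 → HIT, frames=[5,3,1,4]
Step 12: ref 1 → HIT, frames=[5,3,1,4]
Step 13: ref 1 → HIT, frames=[5,3,1,4]
Total faults: 6

Answer: 6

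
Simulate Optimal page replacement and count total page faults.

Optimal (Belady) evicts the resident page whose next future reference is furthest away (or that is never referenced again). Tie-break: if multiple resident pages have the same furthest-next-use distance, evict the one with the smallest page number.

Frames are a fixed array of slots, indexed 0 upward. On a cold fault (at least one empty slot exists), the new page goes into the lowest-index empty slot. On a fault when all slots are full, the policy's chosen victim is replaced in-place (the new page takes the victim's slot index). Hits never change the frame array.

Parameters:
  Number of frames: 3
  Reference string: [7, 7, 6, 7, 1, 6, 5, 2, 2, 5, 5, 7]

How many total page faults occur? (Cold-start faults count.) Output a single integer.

Answer: 5

Derivation:
Step 0: ref 7 → FAULT, frames=[7,-,-]
Step 1: ref 7 → HIT, frames=[7,-,-]
Step 2: ref 6 → FAULT, frames=[7,6,-]
Step 3: ref 7 → HIT, frames=[7,6,-]
Step 4: ref 1 → FAULT, frames=[7,6,1]
Step 5: ref 6 → HIT, frames=[7,6,1]
Step 6: ref 5 → FAULT (evict 1), frames=[7,6,5]
Step 7: ref 2 → FAULT (evict 6), frames=[7,2,5]
Step 8: ref 2 → HIT, frames=[7,2,5]
Step 9: ref 5 → HIT, frames=[7,2,5]
Step 10: ref 5 → HIT, frames=[7,2,5]
Step 11: ref 7 → HIT, frames=[7,2,5]
Total faults: 5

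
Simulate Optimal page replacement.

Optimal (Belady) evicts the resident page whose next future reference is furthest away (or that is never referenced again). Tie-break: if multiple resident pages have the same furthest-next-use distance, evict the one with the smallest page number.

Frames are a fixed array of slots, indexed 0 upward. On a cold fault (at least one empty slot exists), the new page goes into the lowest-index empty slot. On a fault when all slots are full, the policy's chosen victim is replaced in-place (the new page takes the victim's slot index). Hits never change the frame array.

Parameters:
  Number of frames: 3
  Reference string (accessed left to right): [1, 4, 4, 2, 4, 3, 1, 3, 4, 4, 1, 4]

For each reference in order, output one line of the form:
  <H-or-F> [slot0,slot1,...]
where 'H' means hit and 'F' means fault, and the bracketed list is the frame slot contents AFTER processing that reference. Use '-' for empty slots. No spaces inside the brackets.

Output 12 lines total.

F [1,-,-]
F [1,4,-]
H [1,4,-]
F [1,4,2]
H [1,4,2]
F [1,4,3]
H [1,4,3]
H [1,4,3]
H [1,4,3]
H [1,4,3]
H [1,4,3]
H [1,4,3]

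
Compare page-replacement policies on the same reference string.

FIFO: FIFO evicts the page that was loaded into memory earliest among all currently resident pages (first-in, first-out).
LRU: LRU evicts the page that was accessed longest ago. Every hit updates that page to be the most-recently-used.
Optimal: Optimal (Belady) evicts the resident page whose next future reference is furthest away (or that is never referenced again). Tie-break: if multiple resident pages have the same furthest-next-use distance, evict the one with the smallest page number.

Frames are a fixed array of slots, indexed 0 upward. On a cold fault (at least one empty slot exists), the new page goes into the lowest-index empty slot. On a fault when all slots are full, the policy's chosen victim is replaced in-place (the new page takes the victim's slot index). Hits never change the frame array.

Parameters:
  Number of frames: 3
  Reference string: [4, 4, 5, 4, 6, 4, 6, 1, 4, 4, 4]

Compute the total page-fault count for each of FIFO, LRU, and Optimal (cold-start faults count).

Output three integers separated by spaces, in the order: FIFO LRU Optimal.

Answer: 5 4 4

Derivation:
--- FIFO ---
  step 0: ref 4 -> FAULT, frames=[4,-,-] (faults so far: 1)
  step 1: ref 4 -> HIT, frames=[4,-,-] (faults so far: 1)
  step 2: ref 5 -> FAULT, frames=[4,5,-] (faults so far: 2)
  step 3: ref 4 -> HIT, frames=[4,5,-] (faults so far: 2)
  step 4: ref 6 -> FAULT, frames=[4,5,6] (faults so far: 3)
  step 5: ref 4 -> HIT, frames=[4,5,6] (faults so far: 3)
  step 6: ref 6 -> HIT, frames=[4,5,6] (faults so far: 3)
  step 7: ref 1 -> FAULT, evict 4, frames=[1,5,6] (faults so far: 4)
  step 8: ref 4 -> FAULT, evict 5, frames=[1,4,6] (faults so far: 5)
  step 9: ref 4 -> HIT, frames=[1,4,6] (faults so far: 5)
  step 10: ref 4 -> HIT, frames=[1,4,6] (faults so far: 5)
  FIFO total faults: 5
--- LRU ---
  step 0: ref 4 -> FAULT, frames=[4,-,-] (faults so far: 1)
  step 1: ref 4 -> HIT, frames=[4,-,-] (faults so far: 1)
  step 2: ref 5 -> FAULT, frames=[4,5,-] (faults so far: 2)
  step 3: ref 4 -> HIT, frames=[4,5,-] (faults so far: 2)
  step 4: ref 6 -> FAULT, frames=[4,5,6] (faults so far: 3)
  step 5: ref 4 -> HIT, frames=[4,5,6] (faults so far: 3)
  step 6: ref 6 -> HIT, frames=[4,5,6] (faults so far: 3)
  step 7: ref 1 -> FAULT, evict 5, frames=[4,1,6] (faults so far: 4)
  step 8: ref 4 -> HIT, frames=[4,1,6] (faults so far: 4)
  step 9: ref 4 -> HIT, frames=[4,1,6] (faults so far: 4)
  step 10: ref 4 -> HIT, frames=[4,1,6] (faults so far: 4)
  LRU total faults: 4
--- Optimal ---
  step 0: ref 4 -> FAULT, frames=[4,-,-] (faults so far: 1)
  step 1: ref 4 -> HIT, frames=[4,-,-] (faults so far: 1)
  step 2: ref 5 -> FAULT, frames=[4,5,-] (faults so far: 2)
  step 3: ref 4 -> HIT, frames=[4,5,-] (faults so far: 2)
  step 4: ref 6 -> FAULT, frames=[4,5,6] (faults so far: 3)
  step 5: ref 4 -> HIT, frames=[4,5,6] (faults so far: 3)
  step 6: ref 6 -> HIT, frames=[4,5,6] (faults so far: 3)
  step 7: ref 1 -> FAULT, evict 5, frames=[4,1,6] (faults so far: 4)
  step 8: ref 4 -> HIT, frames=[4,1,6] (faults so far: 4)
  step 9: ref 4 -> HIT, frames=[4,1,6] (faults so far: 4)
  step 10: ref 4 -> HIT, frames=[4,1,6] (faults so far: 4)
  Optimal total faults: 4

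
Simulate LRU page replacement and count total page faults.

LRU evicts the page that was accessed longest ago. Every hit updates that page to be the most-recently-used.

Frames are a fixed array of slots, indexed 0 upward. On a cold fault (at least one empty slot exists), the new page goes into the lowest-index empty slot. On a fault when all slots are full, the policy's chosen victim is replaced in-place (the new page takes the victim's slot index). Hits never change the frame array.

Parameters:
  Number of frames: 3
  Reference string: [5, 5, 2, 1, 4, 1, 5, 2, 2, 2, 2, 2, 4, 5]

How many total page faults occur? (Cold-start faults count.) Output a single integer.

Step 0: ref 5 → FAULT, frames=[5,-,-]
Step 1: ref 5 → HIT, frames=[5,-,-]
Step 2: ref 2 → FAULT, frames=[5,2,-]
Step 3: ref 1 → FAULT, frames=[5,2,1]
Step 4: ref 4 → FAULT (evict 5), frames=[4,2,1]
Step 5: ref 1 → HIT, frames=[4,2,1]
Step 6: ref 5 → FAULT (evict 2), frames=[4,5,1]
Step 7: ref 2 → FAULT (evict 4), frames=[2,5,1]
Step 8: ref 2 → HIT, frames=[2,5,1]
Step 9: ref 2 → HIT, frames=[2,5,1]
Step 10: ref 2 → HIT, frames=[2,5,1]
Step 11: ref 2 → HIT, frames=[2,5,1]
Step 12: ref 4 → FAULT (evict 1), frames=[2,5,4]
Step 13: ref 5 → HIT, frames=[2,5,4]
Total faults: 7

Answer: 7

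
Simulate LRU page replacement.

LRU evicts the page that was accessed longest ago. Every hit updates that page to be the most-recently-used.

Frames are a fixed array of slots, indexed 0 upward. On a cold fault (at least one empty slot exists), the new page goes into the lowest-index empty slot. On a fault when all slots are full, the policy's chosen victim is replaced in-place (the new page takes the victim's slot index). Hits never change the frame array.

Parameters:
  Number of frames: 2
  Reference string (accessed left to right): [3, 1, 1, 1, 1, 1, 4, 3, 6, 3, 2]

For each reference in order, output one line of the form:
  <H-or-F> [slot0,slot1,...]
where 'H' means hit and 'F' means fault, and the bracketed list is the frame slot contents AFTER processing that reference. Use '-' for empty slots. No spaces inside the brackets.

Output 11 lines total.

F [3,-]
F [3,1]
H [3,1]
H [3,1]
H [3,1]
H [3,1]
F [4,1]
F [4,3]
F [6,3]
H [6,3]
F [2,3]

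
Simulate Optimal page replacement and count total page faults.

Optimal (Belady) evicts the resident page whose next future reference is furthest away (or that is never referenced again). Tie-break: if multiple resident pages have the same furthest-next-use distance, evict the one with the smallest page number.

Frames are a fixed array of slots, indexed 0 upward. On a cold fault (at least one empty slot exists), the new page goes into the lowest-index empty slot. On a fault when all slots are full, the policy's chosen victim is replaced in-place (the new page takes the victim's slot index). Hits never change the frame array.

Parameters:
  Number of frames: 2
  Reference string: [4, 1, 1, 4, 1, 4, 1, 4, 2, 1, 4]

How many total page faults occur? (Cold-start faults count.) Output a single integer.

Answer: 4

Derivation:
Step 0: ref 4 → FAULT, frames=[4,-]
Step 1: ref 1 → FAULT, frames=[4,1]
Step 2: ref 1 → HIT, frames=[4,1]
Step 3: ref 4 → HIT, frames=[4,1]
Step 4: ref 1 → HIT, frames=[4,1]
Step 5: ref 4 → HIT, frames=[4,1]
Step 6: ref 1 → HIT, frames=[4,1]
Step 7: ref 4 → HIT, frames=[4,1]
Step 8: ref 2 → FAULT (evict 4), frames=[2,1]
Step 9: ref 1 → HIT, frames=[2,1]
Step 10: ref 4 → FAULT (evict 1), frames=[2,4]
Total faults: 4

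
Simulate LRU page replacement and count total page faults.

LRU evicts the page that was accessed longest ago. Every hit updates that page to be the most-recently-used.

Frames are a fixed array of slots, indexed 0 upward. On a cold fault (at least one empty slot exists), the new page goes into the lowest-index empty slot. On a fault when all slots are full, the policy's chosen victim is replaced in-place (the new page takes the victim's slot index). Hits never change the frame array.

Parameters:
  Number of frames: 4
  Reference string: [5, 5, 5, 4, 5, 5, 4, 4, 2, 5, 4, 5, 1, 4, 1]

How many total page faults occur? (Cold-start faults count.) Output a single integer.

Answer: 4

Derivation:
Step 0: ref 5 → FAULT, frames=[5,-,-,-]
Step 1: ref 5 → HIT, frames=[5,-,-,-]
Step 2: ref 5 → HIT, frames=[5,-,-,-]
Step 3: ref 4 → FAULT, frames=[5,4,-,-]
Step 4: ref 5 → HIT, frames=[5,4,-,-]
Step 5: ref 5 → HIT, frames=[5,4,-,-]
Step 6: ref 4 → HIT, frames=[5,4,-,-]
Step 7: ref 4 → HIT, frames=[5,4,-,-]
Step 8: ref 2 → FAULT, frames=[5,4,2,-]
Step 9: ref 5 → HIT, frames=[5,4,2,-]
Step 10: ref 4 → HIT, frames=[5,4,2,-]
Step 11: ref 5 → HIT, frames=[5,4,2,-]
Step 12: ref 1 → FAULT, frames=[5,4,2,1]
Step 13: ref 4 → HIT, frames=[5,4,2,1]
Step 14: ref 1 → HIT, frames=[5,4,2,1]
Total faults: 4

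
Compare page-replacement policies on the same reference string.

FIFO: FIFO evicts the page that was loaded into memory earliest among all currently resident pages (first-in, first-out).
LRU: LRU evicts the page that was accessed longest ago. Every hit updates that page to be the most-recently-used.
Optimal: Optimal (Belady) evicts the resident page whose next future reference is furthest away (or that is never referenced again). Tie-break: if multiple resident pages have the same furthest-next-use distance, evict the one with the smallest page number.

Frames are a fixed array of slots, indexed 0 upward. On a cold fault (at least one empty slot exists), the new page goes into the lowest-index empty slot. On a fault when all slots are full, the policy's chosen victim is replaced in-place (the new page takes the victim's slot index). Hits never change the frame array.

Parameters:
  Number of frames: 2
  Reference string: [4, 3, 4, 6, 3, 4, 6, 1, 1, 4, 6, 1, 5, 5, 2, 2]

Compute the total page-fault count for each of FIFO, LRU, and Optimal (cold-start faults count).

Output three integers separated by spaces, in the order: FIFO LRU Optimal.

--- FIFO ---
  step 0: ref 4 -> FAULT, frames=[4,-] (faults so far: 1)
  step 1: ref 3 -> FAULT, frames=[4,3] (faults so far: 2)
  step 2: ref 4 -> HIT, frames=[4,3] (faults so far: 2)
  step 3: ref 6 -> FAULT, evict 4, frames=[6,3] (faults so far: 3)
  step 4: ref 3 -> HIT, frames=[6,3] (faults so far: 3)
  step 5: ref 4 -> FAULT, evict 3, frames=[6,4] (faults so far: 4)
  step 6: ref 6 -> HIT, frames=[6,4] (faults so far: 4)
  step 7: ref 1 -> FAULT, evict 6, frames=[1,4] (faults so far: 5)
  step 8: ref 1 -> HIT, frames=[1,4] (faults so far: 5)
  step 9: ref 4 -> HIT, frames=[1,4] (faults so far: 5)
  step 10: ref 6 -> FAULT, evict 4, frames=[1,6] (faults so far: 6)
  step 11: ref 1 -> HIT, frames=[1,6] (faults so far: 6)
  step 12: ref 5 -> FAULT, evict 1, frames=[5,6] (faults so far: 7)
  step 13: ref 5 -> HIT, frames=[5,6] (faults so far: 7)
  step 14: ref 2 -> FAULT, evict 6, frames=[5,2] (faults so far: 8)
  step 15: ref 2 -> HIT, frames=[5,2] (faults so far: 8)
  FIFO total faults: 8
--- LRU ---
  step 0: ref 4 -> FAULT, frames=[4,-] (faults so far: 1)
  step 1: ref 3 -> FAULT, frames=[4,3] (faults so far: 2)
  step 2: ref 4 -> HIT, frames=[4,3] (faults so far: 2)
  step 3: ref 6 -> FAULT, evict 3, frames=[4,6] (faults so far: 3)
  step 4: ref 3 -> FAULT, evict 4, frames=[3,6] (faults so far: 4)
  step 5: ref 4 -> FAULT, evict 6, frames=[3,4] (faults so far: 5)
  step 6: ref 6 -> FAULT, evict 3, frames=[6,4] (faults so far: 6)
  step 7: ref 1 -> FAULT, evict 4, frames=[6,1] (faults so far: 7)
  step 8: ref 1 -> HIT, frames=[6,1] (faults so far: 7)
  step 9: ref 4 -> FAULT, evict 6, frames=[4,1] (faults so far: 8)
  step 10: ref 6 -> FAULT, evict 1, frames=[4,6] (faults so far: 9)
  step 11: ref 1 -> FAULT, evict 4, frames=[1,6] (faults so far: 10)
  step 12: ref 5 -> FAULT, evict 6, frames=[1,5] (faults so far: 11)
  step 13: ref 5 -> HIT, frames=[1,5] (faults so far: 11)
  step 14: ref 2 -> FAULT, evict 1, frames=[2,5] (faults so far: 12)
  step 15: ref 2 -> HIT, frames=[2,5] (faults so far: 12)
  LRU total faults: 12
--- Optimal ---
  step 0: ref 4 -> FAULT, frames=[4,-] (faults so far: 1)
  step 1: ref 3 -> FAULT, frames=[4,3] (faults so far: 2)
  step 2: ref 4 -> HIT, frames=[4,3] (faults so far: 2)
  step 3: ref 6 -> FAULT, evict 4, frames=[6,3] (faults so far: 3)
  step 4: ref 3 -> HIT, frames=[6,3] (faults so far: 3)
  step 5: ref 4 -> FAULT, evict 3, frames=[6,4] (faults so far: 4)
  step 6: ref 6 -> HIT, frames=[6,4] (faults so far: 4)
  step 7: ref 1 -> FAULT, evict 6, frames=[1,4] (faults so far: 5)
  step 8: ref 1 -> HIT, frames=[1,4] (faults so far: 5)
  step 9: ref 4 -> HIT, frames=[1,4] (faults so far: 5)
  step 10: ref 6 -> FAULT, evict 4, frames=[1,6] (faults so far: 6)
  step 11: ref 1 -> HIT, frames=[1,6] (faults so far: 6)
  step 12: ref 5 -> FAULT, evict 1, frames=[5,6] (faults so far: 7)
  step 13: ref 5 -> HIT, frames=[5,6] (faults so far: 7)
  step 14: ref 2 -> FAULT, evict 5, frames=[2,6] (faults so far: 8)
  step 15: ref 2 -> HIT, frames=[2,6] (faults so far: 8)
  Optimal total faults: 8

Answer: 8 12 8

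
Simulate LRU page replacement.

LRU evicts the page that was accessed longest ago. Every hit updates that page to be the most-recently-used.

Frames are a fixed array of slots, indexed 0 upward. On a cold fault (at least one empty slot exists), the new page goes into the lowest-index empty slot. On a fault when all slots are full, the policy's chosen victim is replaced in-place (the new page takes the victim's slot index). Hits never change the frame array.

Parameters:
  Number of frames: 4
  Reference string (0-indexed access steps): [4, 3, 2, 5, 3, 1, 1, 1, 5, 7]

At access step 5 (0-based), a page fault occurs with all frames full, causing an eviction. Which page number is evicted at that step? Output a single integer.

Step 0: ref 4 -> FAULT, frames=[4,-,-,-]
Step 1: ref 3 -> FAULT, frames=[4,3,-,-]
Step 2: ref 2 -> FAULT, frames=[4,3,2,-]
Step 3: ref 5 -> FAULT, frames=[4,3,2,5]
Step 4: ref 3 -> HIT, frames=[4,3,2,5]
Step 5: ref 1 -> FAULT, evict 4, frames=[1,3,2,5]
At step 5: evicted page 4

Answer: 4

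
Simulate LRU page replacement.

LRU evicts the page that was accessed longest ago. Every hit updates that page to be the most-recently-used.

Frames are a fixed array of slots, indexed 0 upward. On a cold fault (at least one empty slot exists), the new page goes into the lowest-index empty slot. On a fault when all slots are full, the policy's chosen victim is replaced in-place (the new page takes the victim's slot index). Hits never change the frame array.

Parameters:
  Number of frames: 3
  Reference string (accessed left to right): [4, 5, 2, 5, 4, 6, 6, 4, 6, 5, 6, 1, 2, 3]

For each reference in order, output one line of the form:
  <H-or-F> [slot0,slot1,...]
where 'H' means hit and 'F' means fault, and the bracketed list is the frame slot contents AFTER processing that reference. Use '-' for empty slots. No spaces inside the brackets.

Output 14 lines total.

F [4,-,-]
F [4,5,-]
F [4,5,2]
H [4,5,2]
H [4,5,2]
F [4,5,6]
H [4,5,6]
H [4,5,6]
H [4,5,6]
H [4,5,6]
H [4,5,6]
F [1,5,6]
F [1,2,6]
F [1,2,3]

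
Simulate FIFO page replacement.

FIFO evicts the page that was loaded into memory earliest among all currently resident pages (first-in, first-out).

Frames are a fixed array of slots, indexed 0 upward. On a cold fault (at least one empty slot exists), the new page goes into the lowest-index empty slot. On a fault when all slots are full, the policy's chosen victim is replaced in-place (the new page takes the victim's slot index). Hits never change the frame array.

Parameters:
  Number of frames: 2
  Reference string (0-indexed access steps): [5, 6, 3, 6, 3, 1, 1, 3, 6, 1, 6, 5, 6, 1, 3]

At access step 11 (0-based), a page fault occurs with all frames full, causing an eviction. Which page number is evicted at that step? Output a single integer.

Step 0: ref 5 -> FAULT, frames=[5,-]
Step 1: ref 6 -> FAULT, frames=[5,6]
Step 2: ref 3 -> FAULT, evict 5, frames=[3,6]
Step 3: ref 6 -> HIT, frames=[3,6]
Step 4: ref 3 -> HIT, frames=[3,6]
Step 5: ref 1 -> FAULT, evict 6, frames=[3,1]
Step 6: ref 1 -> HIT, frames=[3,1]
Step 7: ref 3 -> HIT, frames=[3,1]
Step 8: ref 6 -> FAULT, evict 3, frames=[6,1]
Step 9: ref 1 -> HIT, frames=[6,1]
Step 10: ref 6 -> HIT, frames=[6,1]
Step 11: ref 5 -> FAULT, evict 1, frames=[6,5]
At step 11: evicted page 1

Answer: 1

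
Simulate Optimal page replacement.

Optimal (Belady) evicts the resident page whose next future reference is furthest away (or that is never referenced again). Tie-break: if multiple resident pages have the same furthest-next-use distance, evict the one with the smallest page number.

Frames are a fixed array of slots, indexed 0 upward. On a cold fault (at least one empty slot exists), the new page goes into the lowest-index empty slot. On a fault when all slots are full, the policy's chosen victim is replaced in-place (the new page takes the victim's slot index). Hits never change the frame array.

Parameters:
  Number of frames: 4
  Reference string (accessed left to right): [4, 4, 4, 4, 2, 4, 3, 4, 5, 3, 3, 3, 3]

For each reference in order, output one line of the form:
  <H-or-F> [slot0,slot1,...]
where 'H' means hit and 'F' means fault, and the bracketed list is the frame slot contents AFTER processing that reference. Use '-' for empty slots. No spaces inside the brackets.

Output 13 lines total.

F [4,-,-,-]
H [4,-,-,-]
H [4,-,-,-]
H [4,-,-,-]
F [4,2,-,-]
H [4,2,-,-]
F [4,2,3,-]
H [4,2,3,-]
F [4,2,3,5]
H [4,2,3,5]
H [4,2,3,5]
H [4,2,3,5]
H [4,2,3,5]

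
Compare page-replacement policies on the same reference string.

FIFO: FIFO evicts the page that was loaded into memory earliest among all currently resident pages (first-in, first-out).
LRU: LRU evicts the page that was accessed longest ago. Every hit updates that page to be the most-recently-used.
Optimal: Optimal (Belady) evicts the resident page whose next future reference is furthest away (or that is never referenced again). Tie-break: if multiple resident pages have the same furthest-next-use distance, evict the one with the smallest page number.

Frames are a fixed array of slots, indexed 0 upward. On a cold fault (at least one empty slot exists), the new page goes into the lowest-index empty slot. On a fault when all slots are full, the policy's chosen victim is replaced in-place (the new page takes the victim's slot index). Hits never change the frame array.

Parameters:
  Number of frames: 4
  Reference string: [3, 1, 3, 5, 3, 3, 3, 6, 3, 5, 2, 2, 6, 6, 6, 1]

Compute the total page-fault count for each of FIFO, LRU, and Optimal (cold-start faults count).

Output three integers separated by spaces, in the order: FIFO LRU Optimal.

--- FIFO ---
  step 0: ref 3 -> FAULT, frames=[3,-,-,-] (faults so far: 1)
  step 1: ref 1 -> FAULT, frames=[3,1,-,-] (faults so far: 2)
  step 2: ref 3 -> HIT, frames=[3,1,-,-] (faults so far: 2)
  step 3: ref 5 -> FAULT, frames=[3,1,5,-] (faults so far: 3)
  step 4: ref 3 -> HIT, frames=[3,1,5,-] (faults so far: 3)
  step 5: ref 3 -> HIT, frames=[3,1,5,-] (faults so far: 3)
  step 6: ref 3 -> HIT, frames=[3,1,5,-] (faults so far: 3)
  step 7: ref 6 -> FAULT, frames=[3,1,5,6] (faults so far: 4)
  step 8: ref 3 -> HIT, frames=[3,1,5,6] (faults so far: 4)
  step 9: ref 5 -> HIT, frames=[3,1,5,6] (faults so far: 4)
  step 10: ref 2 -> FAULT, evict 3, frames=[2,1,5,6] (faults so far: 5)
  step 11: ref 2 -> HIT, frames=[2,1,5,6] (faults so far: 5)
  step 12: ref 6 -> HIT, frames=[2,1,5,6] (faults so far: 5)
  step 13: ref 6 -> HIT, frames=[2,1,5,6] (faults so far: 5)
  step 14: ref 6 -> HIT, frames=[2,1,5,6] (faults so far: 5)
  step 15: ref 1 -> HIT, frames=[2,1,5,6] (faults so far: 5)
  FIFO total faults: 5
--- LRU ---
  step 0: ref 3 -> FAULT, frames=[3,-,-,-] (faults so far: 1)
  step 1: ref 1 -> FAULT, frames=[3,1,-,-] (faults so far: 2)
  step 2: ref 3 -> HIT, frames=[3,1,-,-] (faults so far: 2)
  step 3: ref 5 -> FAULT, frames=[3,1,5,-] (faults so far: 3)
  step 4: ref 3 -> HIT, frames=[3,1,5,-] (faults so far: 3)
  step 5: ref 3 -> HIT, frames=[3,1,5,-] (faults so far: 3)
  step 6: ref 3 -> HIT, frames=[3,1,5,-] (faults so far: 3)
  step 7: ref 6 -> FAULT, frames=[3,1,5,6] (faults so far: 4)
  step 8: ref 3 -> HIT, frames=[3,1,5,6] (faults so far: 4)
  step 9: ref 5 -> HIT, frames=[3,1,5,6] (faults so far: 4)
  step 10: ref 2 -> FAULT, evict 1, frames=[3,2,5,6] (faults so far: 5)
  step 11: ref 2 -> HIT, frames=[3,2,5,6] (faults so far: 5)
  step 12: ref 6 -> HIT, frames=[3,2,5,6] (faults so far: 5)
  step 13: ref 6 -> HIT, frames=[3,2,5,6] (faults so far: 5)
  step 14: ref 6 -> HIT, frames=[3,2,5,6] (faults so far: 5)
  step 15: ref 1 -> FAULT, evict 3, frames=[1,2,5,6] (faults so far: 6)
  LRU total faults: 6
--- Optimal ---
  step 0: ref 3 -> FAULT, frames=[3,-,-,-] (faults so far: 1)
  step 1: ref 1 -> FAULT, frames=[3,1,-,-] (faults so far: 2)
  step 2: ref 3 -> HIT, frames=[3,1,-,-] (faults so far: 2)
  step 3: ref 5 -> FAULT, frames=[3,1,5,-] (faults so far: 3)
  step 4: ref 3 -> HIT, frames=[3,1,5,-] (faults so far: 3)
  step 5: ref 3 -> HIT, frames=[3,1,5,-] (faults so far: 3)
  step 6: ref 3 -> HIT, frames=[3,1,5,-] (faults so far: 3)
  step 7: ref 6 -> FAULT, frames=[3,1,5,6] (faults so far: 4)
  step 8: ref 3 -> HIT, frames=[3,1,5,6] (faults so far: 4)
  step 9: ref 5 -> HIT, frames=[3,1,5,6] (faults so far: 4)
  step 10: ref 2 -> FAULT, evict 3, frames=[2,1,5,6] (faults so far: 5)
  step 11: ref 2 -> HIT, frames=[2,1,5,6] (faults so far: 5)
  step 12: ref 6 -> HIT, frames=[2,1,5,6] (faults so far: 5)
  step 13: ref 6 -> HIT, frames=[2,1,5,6] (faults so far: 5)
  step 14: ref 6 -> HIT, frames=[2,1,5,6] (faults so far: 5)
  step 15: ref 1 -> HIT, frames=[2,1,5,6] (faults so far: 5)
  Optimal total faults: 5

Answer: 5 6 5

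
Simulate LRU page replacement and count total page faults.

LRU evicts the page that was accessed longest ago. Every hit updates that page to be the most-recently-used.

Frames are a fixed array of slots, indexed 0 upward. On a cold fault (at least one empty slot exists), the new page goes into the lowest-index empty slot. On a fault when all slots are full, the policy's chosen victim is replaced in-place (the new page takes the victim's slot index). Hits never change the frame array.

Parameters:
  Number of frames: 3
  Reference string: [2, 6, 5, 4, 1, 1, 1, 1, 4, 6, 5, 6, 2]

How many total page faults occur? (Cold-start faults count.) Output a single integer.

Answer: 8

Derivation:
Step 0: ref 2 → FAULT, frames=[2,-,-]
Step 1: ref 6 → FAULT, frames=[2,6,-]
Step 2: ref 5 → FAULT, frames=[2,6,5]
Step 3: ref 4 → FAULT (evict 2), frames=[4,6,5]
Step 4: ref 1 → FAULT (evict 6), frames=[4,1,5]
Step 5: ref 1 → HIT, frames=[4,1,5]
Step 6: ref 1 → HIT, frames=[4,1,5]
Step 7: ref 1 → HIT, frames=[4,1,5]
Step 8: ref 4 → HIT, frames=[4,1,5]
Step 9: ref 6 → FAULT (evict 5), frames=[4,1,6]
Step 10: ref 5 → FAULT (evict 1), frames=[4,5,6]
Step 11: ref 6 → HIT, frames=[4,5,6]
Step 12: ref 2 → FAULT (evict 4), frames=[2,5,6]
Total faults: 8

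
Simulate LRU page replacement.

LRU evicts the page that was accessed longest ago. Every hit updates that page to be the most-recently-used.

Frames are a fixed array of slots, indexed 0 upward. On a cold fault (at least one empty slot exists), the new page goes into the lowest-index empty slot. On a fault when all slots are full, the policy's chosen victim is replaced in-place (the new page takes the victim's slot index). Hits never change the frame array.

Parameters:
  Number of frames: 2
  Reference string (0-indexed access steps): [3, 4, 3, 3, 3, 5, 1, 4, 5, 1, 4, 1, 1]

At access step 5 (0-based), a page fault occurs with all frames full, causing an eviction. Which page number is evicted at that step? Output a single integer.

Step 0: ref 3 -> FAULT, frames=[3,-]
Step 1: ref 4 -> FAULT, frames=[3,4]
Step 2: ref 3 -> HIT, frames=[3,4]
Step 3: ref 3 -> HIT, frames=[3,4]
Step 4: ref 3 -> HIT, frames=[3,4]
Step 5: ref 5 -> FAULT, evict 4, frames=[3,5]
At step 5: evicted page 4

Answer: 4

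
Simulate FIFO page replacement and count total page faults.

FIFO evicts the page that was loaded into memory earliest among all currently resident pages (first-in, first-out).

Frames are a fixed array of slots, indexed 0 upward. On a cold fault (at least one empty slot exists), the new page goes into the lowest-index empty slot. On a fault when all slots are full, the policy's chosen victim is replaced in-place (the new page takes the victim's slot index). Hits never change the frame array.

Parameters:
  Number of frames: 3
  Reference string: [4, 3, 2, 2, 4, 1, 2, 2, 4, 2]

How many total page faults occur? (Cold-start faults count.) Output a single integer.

Answer: 5

Derivation:
Step 0: ref 4 → FAULT, frames=[4,-,-]
Step 1: ref 3 → FAULT, frames=[4,3,-]
Step 2: ref 2 → FAULT, frames=[4,3,2]
Step 3: ref 2 → HIT, frames=[4,3,2]
Step 4: ref 4 → HIT, frames=[4,3,2]
Step 5: ref 1 → FAULT (evict 4), frames=[1,3,2]
Step 6: ref 2 → HIT, frames=[1,3,2]
Step 7: ref 2 → HIT, frames=[1,3,2]
Step 8: ref 4 → FAULT (evict 3), frames=[1,4,2]
Step 9: ref 2 → HIT, frames=[1,4,2]
Total faults: 5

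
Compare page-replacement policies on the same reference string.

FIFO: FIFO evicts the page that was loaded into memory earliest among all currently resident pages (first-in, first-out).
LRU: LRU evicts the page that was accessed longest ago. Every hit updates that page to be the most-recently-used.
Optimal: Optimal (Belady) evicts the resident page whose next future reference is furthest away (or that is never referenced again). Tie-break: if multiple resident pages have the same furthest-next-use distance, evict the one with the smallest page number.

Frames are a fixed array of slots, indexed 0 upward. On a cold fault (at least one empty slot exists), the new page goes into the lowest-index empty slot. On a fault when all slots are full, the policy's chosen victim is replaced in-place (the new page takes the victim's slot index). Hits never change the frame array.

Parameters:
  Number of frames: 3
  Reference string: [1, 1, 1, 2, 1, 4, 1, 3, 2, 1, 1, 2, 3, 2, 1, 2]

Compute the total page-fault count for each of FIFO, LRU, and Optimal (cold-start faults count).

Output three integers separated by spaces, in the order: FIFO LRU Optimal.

--- FIFO ---
  step 0: ref 1 -> FAULT, frames=[1,-,-] (faults so far: 1)
  step 1: ref 1 -> HIT, frames=[1,-,-] (faults so far: 1)
  step 2: ref 1 -> HIT, frames=[1,-,-] (faults so far: 1)
  step 3: ref 2 -> FAULT, frames=[1,2,-] (faults so far: 2)
  step 4: ref 1 -> HIT, frames=[1,2,-] (faults so far: 2)
  step 5: ref 4 -> FAULT, frames=[1,2,4] (faults so far: 3)
  step 6: ref 1 -> HIT, frames=[1,2,4] (faults so far: 3)
  step 7: ref 3 -> FAULT, evict 1, frames=[3,2,4] (faults so far: 4)
  step 8: ref 2 -> HIT, frames=[3,2,4] (faults so far: 4)
  step 9: ref 1 -> FAULT, evict 2, frames=[3,1,4] (faults so far: 5)
  step 10: ref 1 -> HIT, frames=[3,1,4] (faults so far: 5)
  step 11: ref 2 -> FAULT, evict 4, frames=[3,1,2] (faults so far: 6)
  step 12: ref 3 -> HIT, frames=[3,1,2] (faults so far: 6)
  step 13: ref 2 -> HIT, frames=[3,1,2] (faults so far: 6)
  step 14: ref 1 -> HIT, frames=[3,1,2] (faults so far: 6)
  step 15: ref 2 -> HIT, frames=[3,1,2] (faults so far: 6)
  FIFO total faults: 6
--- LRU ---
  step 0: ref 1 -> FAULT, frames=[1,-,-] (faults so far: 1)
  step 1: ref 1 -> HIT, frames=[1,-,-] (faults so far: 1)
  step 2: ref 1 -> HIT, frames=[1,-,-] (faults so far: 1)
  step 3: ref 2 -> FAULT, frames=[1,2,-] (faults so far: 2)
  step 4: ref 1 -> HIT, frames=[1,2,-] (faults so far: 2)
  step 5: ref 4 -> FAULT, frames=[1,2,4] (faults so far: 3)
  step 6: ref 1 -> HIT, frames=[1,2,4] (faults so far: 3)
  step 7: ref 3 -> FAULT, evict 2, frames=[1,3,4] (faults so far: 4)
  step 8: ref 2 -> FAULT, evict 4, frames=[1,3,2] (faults so far: 5)
  step 9: ref 1 -> HIT, frames=[1,3,2] (faults so far: 5)
  step 10: ref 1 -> HIT, frames=[1,3,2] (faults so far: 5)
  step 11: ref 2 -> HIT, frames=[1,3,2] (faults so far: 5)
  step 12: ref 3 -> HIT, frames=[1,3,2] (faults so far: 5)
  step 13: ref 2 -> HIT, frames=[1,3,2] (faults so far: 5)
  step 14: ref 1 -> HIT, frames=[1,3,2] (faults so far: 5)
  step 15: ref 2 -> HIT, frames=[1,3,2] (faults so far: 5)
  LRU total faults: 5
--- Optimal ---
  step 0: ref 1 -> FAULT, frames=[1,-,-] (faults so far: 1)
  step 1: ref 1 -> HIT, frames=[1,-,-] (faults so far: 1)
  step 2: ref 1 -> HIT, frames=[1,-,-] (faults so far: 1)
  step 3: ref 2 -> FAULT, frames=[1,2,-] (faults so far: 2)
  step 4: ref 1 -> HIT, frames=[1,2,-] (faults so far: 2)
  step 5: ref 4 -> FAULT, frames=[1,2,4] (faults so far: 3)
  step 6: ref 1 -> HIT, frames=[1,2,4] (faults so far: 3)
  step 7: ref 3 -> FAULT, evict 4, frames=[1,2,3] (faults so far: 4)
  step 8: ref 2 -> HIT, frames=[1,2,3] (faults so far: 4)
  step 9: ref 1 -> HIT, frames=[1,2,3] (faults so far: 4)
  step 10: ref 1 -> HIT, frames=[1,2,3] (faults so far: 4)
  step 11: ref 2 -> HIT, frames=[1,2,3] (faults so far: 4)
  step 12: ref 3 -> HIT, frames=[1,2,3] (faults so far: 4)
  step 13: ref 2 -> HIT, frames=[1,2,3] (faults so far: 4)
  step 14: ref 1 -> HIT, frames=[1,2,3] (faults so far: 4)
  step 15: ref 2 -> HIT, frames=[1,2,3] (faults so far: 4)
  Optimal total faults: 4

Answer: 6 5 4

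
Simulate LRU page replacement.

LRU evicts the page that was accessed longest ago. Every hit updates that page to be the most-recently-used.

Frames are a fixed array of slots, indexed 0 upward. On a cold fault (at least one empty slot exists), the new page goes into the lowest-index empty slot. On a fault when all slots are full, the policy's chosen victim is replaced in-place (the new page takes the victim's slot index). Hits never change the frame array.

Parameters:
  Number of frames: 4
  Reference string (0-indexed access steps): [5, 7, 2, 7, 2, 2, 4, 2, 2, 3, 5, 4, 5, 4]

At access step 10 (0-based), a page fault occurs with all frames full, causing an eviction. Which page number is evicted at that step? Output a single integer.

Step 0: ref 5 -> FAULT, frames=[5,-,-,-]
Step 1: ref 7 -> FAULT, frames=[5,7,-,-]
Step 2: ref 2 -> FAULT, frames=[5,7,2,-]
Step 3: ref 7 -> HIT, frames=[5,7,2,-]
Step 4: ref 2 -> HIT, frames=[5,7,2,-]
Step 5: ref 2 -> HIT, frames=[5,7,2,-]
Step 6: ref 4 -> FAULT, frames=[5,7,2,4]
Step 7: ref 2 -> HIT, frames=[5,7,2,4]
Step 8: ref 2 -> HIT, frames=[5,7,2,4]
Step 9: ref 3 -> FAULT, evict 5, frames=[3,7,2,4]
Step 10: ref 5 -> FAULT, evict 7, frames=[3,5,2,4]
At step 10: evicted page 7

Answer: 7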